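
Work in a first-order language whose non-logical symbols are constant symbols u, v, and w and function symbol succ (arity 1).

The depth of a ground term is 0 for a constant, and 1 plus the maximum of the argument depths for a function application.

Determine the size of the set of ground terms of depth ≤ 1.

6

Write N_k for the number of ground terms of depth ≤ k. A term of depth ≤ k is either a constant or a function symbol applied to arguments of depth ≤ k−1, so N_k = 3 + N_{k-1}.
N_0 = 3
N_1 = 3 + 3 = 6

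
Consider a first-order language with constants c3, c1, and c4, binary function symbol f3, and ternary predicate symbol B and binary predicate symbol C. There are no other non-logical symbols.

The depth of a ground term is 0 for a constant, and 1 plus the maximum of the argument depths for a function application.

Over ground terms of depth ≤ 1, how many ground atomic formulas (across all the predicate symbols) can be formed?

1872

First count ground terms of depth ≤ 1.
Count level by level. With function symbols f3/2, the terms of depth ≤ k are the 3 constants together with each function applied to depth-≤(k−1) tuples, so N_k = 3 + N_{k-1}^2.
N_0 = 3
N_1 = 3 + 3^2 = 12
So |H| = 12.
Ground atoms are formed by filling each argument slot of a predicate with a term from H, so an r-ary predicate gives |H|^r atoms:
  B: 12^3 = 1728;  C: 12^2 = 144
Total ground atoms: 1728 + 144 = 1872.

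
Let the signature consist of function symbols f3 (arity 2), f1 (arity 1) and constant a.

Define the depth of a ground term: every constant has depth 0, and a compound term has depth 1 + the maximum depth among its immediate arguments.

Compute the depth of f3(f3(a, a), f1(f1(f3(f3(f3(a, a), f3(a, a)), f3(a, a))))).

depth(f3(a, a)) = 1 + max(0, 0) = 1
depth(f3(f3(a, a), f3(a, a))) = 1 + max(1, 1) = 2
depth(f3(f3(f3(a, a), f3(a, a)), f3(a, a))) = 1 + max(2, 1) = 3
depth(f1(f3(f3(f3(a, a), f3(a, a)), f3(a, a)))) = 1 + depth(f3(f3(f3(a, a), f3(a, a)), f3(a, a))) = 1 + 3 = 4
depth(f1(f1(f3(f3(f3(a, a), f3(a, a)), f3(a, a))))) = 1 + depth(f1(f3(f3(f3(a, a), f3(a, a)), f3(a, a)))) = 1 + 4 = 5
depth(f3(f3(a, a), f1(f1(f3(f3(f3(a, a), f3(a, a)), f3(a, a)))))) = 1 + max(1, 5) = 6

6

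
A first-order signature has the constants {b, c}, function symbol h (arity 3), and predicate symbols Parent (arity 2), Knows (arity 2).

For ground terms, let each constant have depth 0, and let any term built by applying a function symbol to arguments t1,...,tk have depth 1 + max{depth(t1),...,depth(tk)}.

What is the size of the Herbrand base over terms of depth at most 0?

8

First count ground terms of depth ≤ 0.
Count level by level. With function symbols h/3, the terms of depth ≤ k are the 2 constants together with each function applied to depth-≤(k−1) tuples, so N_k = 2 + N_{k-1}^3.
N_0 = 2
So |H| = 2.
Ground atoms are formed by filling each argument slot of a predicate with a term from H, so an r-ary predicate gives |H|^r atoms:
  Parent: 2^2 = 4;  Knows: 2^2 = 4
Total ground atoms: 4 + 4 = 8.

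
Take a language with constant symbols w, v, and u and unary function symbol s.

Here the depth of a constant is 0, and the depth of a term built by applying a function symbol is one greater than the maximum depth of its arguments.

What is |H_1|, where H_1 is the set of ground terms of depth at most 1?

Let N_k count ground terms of depth at most k. Each non-constant term of depth ≤ k is some function symbol applied to depth-≤(k−1) arguments, giving N_k = 3 + N_{k-1}.
N_0 = 3
N_1 = 3 + 3 = 6
Explicitly: w, v, u, s(w), s(v), s(u).

6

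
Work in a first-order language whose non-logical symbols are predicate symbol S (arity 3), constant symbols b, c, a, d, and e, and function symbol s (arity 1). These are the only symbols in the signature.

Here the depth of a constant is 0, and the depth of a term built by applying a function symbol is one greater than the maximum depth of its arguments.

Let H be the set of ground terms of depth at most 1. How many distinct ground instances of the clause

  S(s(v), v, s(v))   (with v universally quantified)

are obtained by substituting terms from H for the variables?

Ground terms of depth ≤ 1:
  Let N_k = |{terms of depth ≤ k}|. Then N_0 = 5 and N_k = 5 + N_{k-1} for k ≥ 1 (one summand per function symbol, arity giving the exponent).
  N_0 = 5
  N_1 = 5 + 5 = 10
  Explicitly: b, c, a, d, e, s(b), s(c), s(a), s(d), s(e).
So there are 10 ground terms available for substitution.
The body mentions the single quantified variable v; since ground terms form a free algebra, no two substitutions collapse to the same formula.
Number of ground instances = 10.

10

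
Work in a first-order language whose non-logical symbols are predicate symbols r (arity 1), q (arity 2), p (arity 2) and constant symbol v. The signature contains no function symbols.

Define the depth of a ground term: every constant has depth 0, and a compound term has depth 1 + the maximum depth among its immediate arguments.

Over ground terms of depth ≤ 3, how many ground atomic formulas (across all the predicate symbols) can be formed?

3

First count ground terms of depth ≤ 3.
With no function symbols every ground term is a constant, so there is exactly 1 ground term at every depth bound.
N_0 = 1
N_1 = 1
N_2 = 1
N_3 = 1
Explicitly: v.
So |H| = 1.
A ground atom is a predicate applied to a tuple of terms from H, so the count is the sum over predicates of |H|^arity:
  r: 1;  q: 1^2 = 1;  p: 1^2 = 1
Total ground atoms: 1 + 1 + 1 = 3.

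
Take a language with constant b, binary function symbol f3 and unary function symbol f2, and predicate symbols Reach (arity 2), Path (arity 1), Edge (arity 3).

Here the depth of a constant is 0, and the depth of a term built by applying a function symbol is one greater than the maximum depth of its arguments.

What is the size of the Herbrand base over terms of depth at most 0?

First count ground terms of depth ≤ 0.
If N_k denotes the number of depth-≤k ground terms, the 1 constant gives N_0 = 1, and each function symbol of arity r contributes N_{k-1}^r new terms at level k: N_k = 1 + N_{k-1}^2 + N_{k-1}.
N_0 = 1
So |H| = 1.
Each predicate of arity r yields |H|^r ground atoms (one per choice of an r-tuple from H):
  Reach: 1^2 = 1;  Path: 1;  Edge: 1^3 = 1
Total ground atoms: 1 + 1 + 1 = 3.

3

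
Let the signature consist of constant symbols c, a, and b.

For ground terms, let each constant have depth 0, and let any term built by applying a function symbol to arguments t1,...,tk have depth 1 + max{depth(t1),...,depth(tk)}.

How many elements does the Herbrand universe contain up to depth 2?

With no function symbols every ground term is a constant, so there are exactly 3 ground terms at every depth bound.
N_0 = 3
N_1 = 3
N_2 = 3

3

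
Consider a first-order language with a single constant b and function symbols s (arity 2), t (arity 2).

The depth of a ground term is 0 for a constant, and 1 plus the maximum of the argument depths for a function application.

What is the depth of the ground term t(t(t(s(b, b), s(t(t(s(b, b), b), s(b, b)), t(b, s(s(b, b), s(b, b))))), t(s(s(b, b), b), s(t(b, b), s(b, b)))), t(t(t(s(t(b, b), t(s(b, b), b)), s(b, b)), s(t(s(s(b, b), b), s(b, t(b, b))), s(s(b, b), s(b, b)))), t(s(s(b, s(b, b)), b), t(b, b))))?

7

depth(s(b, b)) = 1 + max(0, 0) = 1
depth(t(s(b, b), b)) = 1 + max(1, 0) = 2
depth(t(t(s(b, b), b), s(b, b))) = 1 + max(2, 1) = 3
depth(s(s(b, b), s(b, b))) = 1 + max(1, 1) = 2
depth(t(b, s(s(b, b), s(b, b)))) = 1 + max(0, 2) = 3
depth(s(t(t(s(b, b), b), s(b, b)), t(b, s(s(b, b), s(b, b))))) = 1 + max(3, 3) = 4
depth(t(s(b, b), s(t(t(s(b, b), b), s(b, b)), t(b, s(s(b, b), s(b, b)))))) = 1 + max(1, 4) = 5
depth(s(s(b, b), b)) = 1 + max(1, 0) = 2
depth(t(b, b)) = 1 + max(0, 0) = 1
depth(s(t(b, b), s(b, b))) = 1 + max(1, 1) = 2
depth(t(s(s(b, b), b), s(t(b, b), s(b, b)))) = 1 + max(2, 2) = 3
depth(t(t(s(b, b), s(t(t(s(b, b), b), s(b, b)), t(b, s(s(b, b), s(b, b))))), t(s(s(b, b), b), s(t(b, b), s(b, b))))) = 1 + max(5, 3) = 6
depth(s(t(b, b), t(s(b, b), b))) = 1 + max(1, 2) = 3
depth(t(s(t(b, b), t(s(b, b), b)), s(b, b))) = 1 + max(3, 1) = 4
depth(s(b, t(b, b))) = 1 + max(0, 1) = 2
depth(t(s(s(b, b), b), s(b, t(b, b)))) = 1 + max(2, 2) = 3
depth(s(t(s(s(b, b), b), s(b, t(b, b))), s(s(b, b), s(b, b)))) = 1 + max(3, 2) = 4
depth(t(t(s(t(b, b), t(s(b, b), b)), s(b, b)), s(t(s(s(b, b), b), s(b, t(b, b))), s(s(b, b), s(b, b))))) = 1 + max(4, 4) = 5
depth(s(b, s(b, b))) = 1 + max(0, 1) = 2
depth(s(s(b, s(b, b)), b)) = 1 + max(2, 0) = 3
depth(t(s(s(b, s(b, b)), b), t(b, b))) = 1 + max(3, 1) = 4
depth(t(t(t(s(t(b, b), t(s(b, b), b)), s(b, b)), s(t(s(s(b, b), b), s(b, t(b, b))), s(s(b, b), s(b, b)))), t(s(s(b, s(b, b)), b), t(b, b)))) = 1 + max(5, 4) = 6
depth(t(t(t(s(b, b), s(t(t(s(b, b), b), s(b, b)), t(b, s(s(b, b), s(b, b))))), t(s(s(b, b), b), s(t(b, b), s(b, b)))), t(t(t(s(t(b, b), t(s(b, b), b)), s(b, b)), s(t(s(s(b, b), b), s(b, t(b, b))), s(s(b, b), s(b, b)))), t(s(s(b, s(b, b)), b), t(b, b))))) = 1 + max(6, 6) = 7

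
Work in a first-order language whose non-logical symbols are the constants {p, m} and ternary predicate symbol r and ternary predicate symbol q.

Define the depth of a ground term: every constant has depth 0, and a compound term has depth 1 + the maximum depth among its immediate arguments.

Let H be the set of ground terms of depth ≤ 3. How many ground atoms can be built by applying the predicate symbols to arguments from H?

16

First count ground terms of depth ≤ 3.
With no function symbols every ground term is a constant, so there are exactly 2 ground terms at every depth bound.
N_0 = 2
N_1 = 2
N_2 = 2
N_3 = 2
Explicitly: p, m.
So |H| = 2.
Each predicate of arity r yields |H|^r ground atoms (one per choice of an r-tuple from H):
  r: 2^3 = 8;  q: 2^3 = 8
Total ground atoms: 8 + 8 = 16.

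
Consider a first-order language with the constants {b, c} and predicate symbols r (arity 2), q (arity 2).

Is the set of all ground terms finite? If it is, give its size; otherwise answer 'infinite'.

There are no function symbols, so every ground term is one of the 2 constants.
The Herbrand universe is {b, c}, which is finite with 2 elements.

2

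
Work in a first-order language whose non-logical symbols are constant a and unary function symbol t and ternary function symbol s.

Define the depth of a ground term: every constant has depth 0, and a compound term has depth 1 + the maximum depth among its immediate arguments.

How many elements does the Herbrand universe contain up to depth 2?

31

Let N_k count ground terms of depth at most k. Each non-constant term of depth ≤ k is some function symbol applied to depth-≤(k−1) arguments, giving N_k = 1 + N_{k-1} + N_{k-1}^3.
N_0 = 1
N_1 = 1 + 1 + 1^3 = 3
N_2 = 1 + 3 + 3^3 = 31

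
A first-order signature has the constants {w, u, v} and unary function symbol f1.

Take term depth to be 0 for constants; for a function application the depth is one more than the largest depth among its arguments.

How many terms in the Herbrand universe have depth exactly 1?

3

If N_k denotes the number of depth-≤k ground terms, the 3 constants give N_0 = 3, and each function symbol of arity r contributes N_{k-1}^r new terms at level k: N_k = 3 + N_{k-1}.
N_0 = 3
N_1 = 3 + 3 = 6
Terms of depth exactly 1: N_1 − N_0 = 6 − 3 = 3.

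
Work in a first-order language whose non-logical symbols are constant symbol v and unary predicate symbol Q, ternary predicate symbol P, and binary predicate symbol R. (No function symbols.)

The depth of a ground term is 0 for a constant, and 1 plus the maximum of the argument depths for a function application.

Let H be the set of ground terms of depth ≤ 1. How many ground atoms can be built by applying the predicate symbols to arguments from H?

First count ground terms of depth ≤ 1.
With no function symbols every ground term is a constant, so there is exactly 1 ground term at every depth bound.
N_0 = 1
N_1 = 1
So |H| = 1.
A ground atom is a predicate applied to a tuple of terms from H, so the count is the sum over predicates of |H|^arity:
  Q: 1;  P: 1^3 = 1;  R: 1^2 = 1
Total ground atoms: 1 + 1 + 1 = 3.

3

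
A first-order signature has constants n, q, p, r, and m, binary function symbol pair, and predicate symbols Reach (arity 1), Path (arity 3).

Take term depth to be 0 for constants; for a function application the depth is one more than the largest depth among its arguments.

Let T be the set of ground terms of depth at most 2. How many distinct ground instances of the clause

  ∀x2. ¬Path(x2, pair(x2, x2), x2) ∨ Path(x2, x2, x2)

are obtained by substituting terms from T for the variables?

Ground terms of depth ≤ 2:
  Write N_k for the number of ground terms of depth ≤ k. A term of depth ≤ k is either a constant or a function symbol applied to arguments of depth ≤ k−1, so N_k = 5 + N_{k-1}^2.
  N_0 = 5
  N_1 = 5 + 5^2 = 30
  N_2 = 5 + 30^2 = 905
So there are 905 ground terms available for substitution.
There is 1 variable to instantiate (x2),  occurring in at least one literal, so different choices give different ground instances.
Number of ground instances = 905.

905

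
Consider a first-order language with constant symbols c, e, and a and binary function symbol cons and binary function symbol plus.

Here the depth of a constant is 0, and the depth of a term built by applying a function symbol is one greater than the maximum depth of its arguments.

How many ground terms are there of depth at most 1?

Write N_k for the number of ground terms of depth ≤ k. A term of depth ≤ k is either a constant or a function symbol applied to arguments of depth ≤ k−1, so N_k = 3 + N_{k-1}^2 + N_{k-1}^2.
N_0 = 3
N_1 = 3 + 3^2 + 3^2 = 21

21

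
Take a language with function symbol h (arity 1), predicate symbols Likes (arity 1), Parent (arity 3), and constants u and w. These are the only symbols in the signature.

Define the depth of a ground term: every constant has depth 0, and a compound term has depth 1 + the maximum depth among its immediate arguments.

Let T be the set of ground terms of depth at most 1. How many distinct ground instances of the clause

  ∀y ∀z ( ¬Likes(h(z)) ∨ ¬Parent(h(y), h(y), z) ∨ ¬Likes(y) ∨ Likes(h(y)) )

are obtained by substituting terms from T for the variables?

16

Ground terms of depth ≤ 1:
  Let N_k = |{terms of depth ≤ k}|. Then N_0 = 2 and N_k = 2 + N_{k-1} for k ≥ 1 (one summand per function symbol, arity giving the exponent).
  N_0 = 2
  N_1 = 2 + 2 = 4
  Explicitly: u, w, h(u), h(w).
So there are 4 ground terms available for substitution.
The clause has 2 distinct variables (y, z), each appearing in the body. In the free term algebra distinct substitutions yield syntactically distinct ground instances.
Number of ground instances = 4^2 = 16.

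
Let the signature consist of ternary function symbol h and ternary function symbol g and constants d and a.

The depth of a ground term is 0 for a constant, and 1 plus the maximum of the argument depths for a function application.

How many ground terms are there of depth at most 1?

18

If N_k denotes the number of depth-≤k ground terms, the 2 constants give N_0 = 2, and each function symbol of arity r contributes N_{k-1}^r new terms at level k: N_k = 2 + N_{k-1}^3 + N_{k-1}^3.
N_0 = 2
N_1 = 2 + 2^3 + 2^3 = 18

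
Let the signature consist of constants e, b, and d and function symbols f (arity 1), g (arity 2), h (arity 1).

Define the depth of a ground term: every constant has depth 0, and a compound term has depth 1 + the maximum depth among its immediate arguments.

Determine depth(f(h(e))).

2

depth(h(e)) = 1 + depth(e) = 1 + 0 = 1
depth(f(h(e))) = 1 + depth(h(e)) = 1 + 1 = 2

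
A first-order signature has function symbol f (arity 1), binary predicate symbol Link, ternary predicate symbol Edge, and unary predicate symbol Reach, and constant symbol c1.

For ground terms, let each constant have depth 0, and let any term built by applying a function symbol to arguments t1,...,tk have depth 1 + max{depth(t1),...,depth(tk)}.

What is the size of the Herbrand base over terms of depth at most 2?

First count ground terms of depth ≤ 2.
Let N_k = |{terms of depth ≤ k}|. Then N_0 = 1 and N_k = 1 + N_{k-1} for k ≥ 1 (one summand per function symbol, arity giving the exponent).
N_0 = 1
N_1 = 1 + 1 = 2
N_2 = 1 + 2 = 3
Explicitly: c1, f(c1), f(f(c1)).
So |H| = 3.
For each predicate symbol, the number of ground atoms is |H| raised to its arity; summing:
  Link: 3^2 = 9;  Edge: 3^3 = 27;  Reach: 3
Total ground atoms: 9 + 27 + 3 = 39.

39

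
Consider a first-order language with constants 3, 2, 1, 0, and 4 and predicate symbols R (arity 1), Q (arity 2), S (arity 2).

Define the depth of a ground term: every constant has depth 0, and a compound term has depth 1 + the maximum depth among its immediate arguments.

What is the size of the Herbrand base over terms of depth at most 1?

55

First count ground terms of depth ≤ 1.
With no function symbols every ground term is a constant, so there are exactly 5 ground terms at every depth bound.
N_0 = 5
N_1 = 5
Explicitly: 3, 2, 1, 0, 4.
So |H| = 5.
Each predicate of arity r yields |H|^r ground atoms (one per choice of an r-tuple from H):
  R: 5;  Q: 5^2 = 25;  S: 5^2 = 25
Total ground atoms: 5 + 25 + 25 = 55.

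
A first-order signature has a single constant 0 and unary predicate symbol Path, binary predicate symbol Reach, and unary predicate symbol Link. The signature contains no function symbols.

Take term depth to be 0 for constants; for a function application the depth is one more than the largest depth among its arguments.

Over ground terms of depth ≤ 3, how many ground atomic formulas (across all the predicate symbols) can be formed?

First count ground terms of depth ≤ 3.
With no function symbols every ground term is a constant, so there is exactly 1 ground term at every depth bound.
N_0 = 1
N_1 = 1
N_2 = 1
N_3 = 1
Explicitly: 0.
So |H| = 1.
Each predicate of arity r yields |H|^r ground atoms (one per choice of an r-tuple from H):
  Path: 1;  Reach: 1^2 = 1;  Link: 1
Total ground atoms: 1 + 1 + 1 = 3.

3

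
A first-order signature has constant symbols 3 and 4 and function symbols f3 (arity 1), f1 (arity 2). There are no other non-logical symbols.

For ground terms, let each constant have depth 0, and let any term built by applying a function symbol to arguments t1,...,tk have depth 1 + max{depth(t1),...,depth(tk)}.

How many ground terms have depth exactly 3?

5478

Count level by level. With function symbols f3/1, f1/2, the terms of depth ≤ k are the 2 constants together with each function applied to depth-≤(k−1) tuples, so N_k = 2 + N_{k-1} + N_{k-1}^2.
N_0 = 2
N_1 = 2 + 2 + 2^2 = 8
N_2 = 2 + 8 + 8^2 = 74
N_3 = 2 + 74 + 74^2 = 5552
Terms of depth exactly 3: N_3 − N_2 = 5552 − 74 = 5478.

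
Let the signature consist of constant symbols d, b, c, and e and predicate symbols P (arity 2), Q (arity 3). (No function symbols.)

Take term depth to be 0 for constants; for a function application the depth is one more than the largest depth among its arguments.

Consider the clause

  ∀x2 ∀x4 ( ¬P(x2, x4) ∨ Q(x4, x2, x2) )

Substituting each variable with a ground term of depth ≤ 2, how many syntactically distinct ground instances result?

Ground terms of depth ≤ 2:
  With no function symbols every ground term is a constant, so there are exactly 4 ground terms at every depth bound.
  N_0 = 4
  N_1 = 4
  N_2 = 4
  Explicitly: d, b, c, e.
So there are 4 ground terms available for substitution.
Each of x2, x4 ranges independently over the available ground terms, and distinct assignments produce distinct instances.
Number of ground instances = 4^2 = 16.

16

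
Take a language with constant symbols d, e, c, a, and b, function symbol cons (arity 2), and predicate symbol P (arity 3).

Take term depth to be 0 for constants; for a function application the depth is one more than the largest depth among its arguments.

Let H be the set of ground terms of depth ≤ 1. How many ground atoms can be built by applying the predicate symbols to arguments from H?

27000

First count ground terms of depth ≤ 1.
Let N_k count ground terms of depth at most k. Each non-constant term of depth ≤ k is some function symbol applied to depth-≤(k−1) arguments, giving N_k = 5 + N_{k-1}^2.
N_0 = 5
N_1 = 5 + 5^2 = 30
So |H| = 30.
A ground atom is a predicate applied to a tuple of terms from H, so the count is the sum over predicates of |H|^arity:
  P: 30^3 = 27000
Total ground atoms: 27000.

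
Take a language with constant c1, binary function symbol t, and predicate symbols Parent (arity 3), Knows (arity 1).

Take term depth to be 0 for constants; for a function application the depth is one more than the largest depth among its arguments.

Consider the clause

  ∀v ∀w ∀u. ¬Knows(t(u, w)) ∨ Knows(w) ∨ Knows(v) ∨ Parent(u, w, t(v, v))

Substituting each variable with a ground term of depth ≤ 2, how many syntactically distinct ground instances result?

Ground terms of depth ≤ 2:
  Count level by level. With function symbols t/2, the terms of depth ≤ k are the 1 constant together with each function applied to depth-≤(k−1) tuples, so N_k = 1 + N_{k-1}^2.
  N_0 = 1
  N_1 = 1 + 1^2 = 2
  N_2 = 1 + 2^2 = 5
  Explicitly: c1, t(c1, c1), t(c1, t(c1, c1)), t(t(c1, c1), c1), t(t(c1, c1), t(c1, c1)).
So there are 5 ground terms available for substitution.
The body mentions every one of the 3 quantified variables; since ground terms form a free algebra, no two substitutions collapse to the same formula.
Number of ground instances = 5^3 = 125.

125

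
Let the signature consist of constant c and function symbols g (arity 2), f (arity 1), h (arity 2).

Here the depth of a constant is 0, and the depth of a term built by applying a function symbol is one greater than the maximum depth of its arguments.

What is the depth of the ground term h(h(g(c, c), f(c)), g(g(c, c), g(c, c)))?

3

depth(g(c, c)) = 1 + max(0, 0) = 1
depth(f(c)) = 1 + depth(c) = 1 + 0 = 1
depth(h(g(c, c), f(c))) = 1 + max(1, 1) = 2
depth(g(g(c, c), g(c, c))) = 1 + max(1, 1) = 2
depth(h(h(g(c, c), f(c)), g(g(c, c), g(c, c)))) = 1 + max(2, 2) = 3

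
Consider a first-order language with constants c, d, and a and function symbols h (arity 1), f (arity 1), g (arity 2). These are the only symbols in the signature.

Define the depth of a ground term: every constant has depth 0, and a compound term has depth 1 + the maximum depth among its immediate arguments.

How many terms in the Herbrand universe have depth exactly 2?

345

If N_k denotes the number of depth-≤k ground terms, the 3 constants give N_0 = 3, and each function symbol of arity r contributes N_{k-1}^r new terms at level k: N_k = 3 + N_{k-1} + N_{k-1} + N_{k-1}^2.
N_0 = 3
N_1 = 3 + 3 + 3 + 3^2 = 18
N_2 = 3 + 18 + 18 + 18^2 = 363
Terms of depth exactly 2: N_2 − N_1 = 363 − 18 = 345.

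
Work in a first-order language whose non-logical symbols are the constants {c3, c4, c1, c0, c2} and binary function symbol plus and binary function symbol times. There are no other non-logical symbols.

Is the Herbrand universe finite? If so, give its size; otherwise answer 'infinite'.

infinite

The signature has at least one function symbol (plus, arity 2) and at least one constant (c3).
Iterating plus gives infinitely many distinct ground terms: c3, plus(c3, c3), plus(plus(c3, c3), plus(c3, c3)), ...
So the Herbrand universe is infinite.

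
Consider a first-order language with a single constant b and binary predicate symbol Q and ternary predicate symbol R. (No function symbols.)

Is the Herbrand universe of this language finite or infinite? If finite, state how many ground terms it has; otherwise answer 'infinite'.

1

There are no function symbols, so the only ground term is the single constant.
The Herbrand universe is {b}, finite with 1 element.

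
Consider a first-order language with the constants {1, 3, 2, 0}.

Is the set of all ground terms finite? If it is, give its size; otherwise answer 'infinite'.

There are no function symbols, so every ground term is one of the 4 constants.
The Herbrand universe is {1, 3, 2, 0}, which is finite with 4 elements.

4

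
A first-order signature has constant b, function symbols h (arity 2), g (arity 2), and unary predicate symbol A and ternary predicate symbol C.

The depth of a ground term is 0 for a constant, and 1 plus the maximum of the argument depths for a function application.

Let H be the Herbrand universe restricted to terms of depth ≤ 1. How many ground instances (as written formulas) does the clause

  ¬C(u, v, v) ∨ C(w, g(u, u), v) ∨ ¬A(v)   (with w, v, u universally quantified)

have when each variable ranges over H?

27

Ground terms of depth ≤ 1:
  If N_k denotes the number of depth-≤k ground terms, the 1 constant gives N_0 = 1, and each function symbol of arity r contributes N_{k-1}^r new terms at level k: N_k = 1 + N_{k-1}^2 + N_{k-1}^2.
  N_0 = 1
  N_1 = 1 + 1^2 + 1^2 = 3
So there are 3 ground terms available for substitution.
The body mentions every one of the 3 quantified variables; since ground terms form a free algebra, no two substitutions collapse to the same formula.
Number of ground instances = 3^3 = 27.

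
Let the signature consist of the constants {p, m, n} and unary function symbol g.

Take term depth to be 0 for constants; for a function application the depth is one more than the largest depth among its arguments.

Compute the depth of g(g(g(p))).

3

depth(g(p)) = 1 + depth(p) = 1 + 0 = 1
depth(g(g(p))) = 1 + depth(g(p)) = 1 + 1 = 2
depth(g(g(g(p)))) = 1 + depth(g(g(p))) = 1 + 2 = 3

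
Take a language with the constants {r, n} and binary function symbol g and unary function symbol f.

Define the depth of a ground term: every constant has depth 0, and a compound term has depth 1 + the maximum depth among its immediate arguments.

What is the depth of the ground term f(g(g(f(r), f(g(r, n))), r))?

5

depth(f(r)) = 1 + depth(r) = 1 + 0 = 1
depth(g(r, n)) = 1 + max(0, 0) = 1
depth(f(g(r, n))) = 1 + depth(g(r, n)) = 1 + 1 = 2
depth(g(f(r), f(g(r, n)))) = 1 + max(1, 2) = 3
depth(g(g(f(r), f(g(r, n))), r)) = 1 + max(3, 0) = 4
depth(f(g(g(f(r), f(g(r, n))), r))) = 1 + depth(g(g(f(r), f(g(r, n))), r)) = 1 + 4 = 5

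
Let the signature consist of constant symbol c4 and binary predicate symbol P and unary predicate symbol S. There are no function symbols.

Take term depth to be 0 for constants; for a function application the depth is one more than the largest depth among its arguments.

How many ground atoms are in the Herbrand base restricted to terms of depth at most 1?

2

First count ground terms of depth ≤ 1.
With no function symbols every ground term is a constant, so there is exactly 1 ground term at every depth bound.
N_0 = 1
N_1 = 1
Explicitly: c4.
So |H| = 1.
Each predicate of arity r yields |H|^r ground atoms (one per choice of an r-tuple from H):
  P: 1^2 = 1;  S: 1
Total ground atoms: 1 + 1 = 2.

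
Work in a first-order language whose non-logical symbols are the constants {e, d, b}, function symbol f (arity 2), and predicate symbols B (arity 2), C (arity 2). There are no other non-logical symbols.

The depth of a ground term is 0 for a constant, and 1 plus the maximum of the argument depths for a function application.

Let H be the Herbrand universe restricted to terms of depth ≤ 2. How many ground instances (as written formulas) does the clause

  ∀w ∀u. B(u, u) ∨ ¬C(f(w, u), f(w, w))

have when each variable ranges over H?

Ground terms of depth ≤ 2:
  Write N_k for the number of ground terms of depth ≤ k. A term of depth ≤ k is either a constant or a function symbol applied to arguments of depth ≤ k−1, so N_k = 3 + N_{k-1}^2.
  N_0 = 3
  N_1 = 3 + 3^2 = 12
  N_2 = 3 + 12^2 = 147
So there are 147 ground terms available for substitution.
Each of w, u ranges independently over the available ground terms, and distinct assignments produce distinct instances.
Number of ground instances = 147^2 = 21609.

21609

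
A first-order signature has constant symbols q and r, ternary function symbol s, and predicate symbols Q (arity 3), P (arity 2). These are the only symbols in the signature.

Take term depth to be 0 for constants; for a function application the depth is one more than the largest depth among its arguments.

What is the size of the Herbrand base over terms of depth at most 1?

1100

First count ground terms of depth ≤ 1.
Let N_k = |{terms of depth ≤ k}|. Then N_0 = 2 and N_k = 2 + N_{k-1}^3 for k ≥ 1 (one summand per function symbol, arity giving the exponent).
N_0 = 2
N_1 = 2 + 2^3 = 10
Explicitly: q, r, s(q, q, q), s(q, q, r), s(q, r, q), s(q, r, r), s(r, q, q), s(r, q, r), s(r, r, q), s(r, r, r).
So |H| = 10.
Ground atoms are formed by filling each argument slot of a predicate with a term from H, so an r-ary predicate gives |H|^r atoms:
  Q: 10^3 = 1000;  P: 10^2 = 100
Total ground atoms: 1000 + 100 = 1100.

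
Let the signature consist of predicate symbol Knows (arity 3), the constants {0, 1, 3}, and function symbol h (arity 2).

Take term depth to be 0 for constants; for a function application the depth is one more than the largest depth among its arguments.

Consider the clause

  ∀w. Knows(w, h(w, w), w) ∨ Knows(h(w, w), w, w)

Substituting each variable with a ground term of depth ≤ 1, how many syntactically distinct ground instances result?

Ground terms of depth ≤ 1:
  If N_k denotes the number of depth-≤k ground terms, the 3 constants give N_0 = 3, and each function symbol of arity r contributes N_{k-1}^r new terms at level k: N_k = 3 + N_{k-1}^2.
  N_0 = 3
  N_1 = 3 + 3^2 = 12
  Explicitly: 0, 1, 3, h(0, 0), h(0, 1), h(0, 3), h(1, 0), h(1, 1), h(1, 3), h(3, 0), h(3, 1), h(3, 3).
So there are 12 ground terms available for substitution.
The body mentions the single quantified variable w; since ground terms form a free algebra, no two substitutions collapse to the same formula.
Number of ground instances = 12.

12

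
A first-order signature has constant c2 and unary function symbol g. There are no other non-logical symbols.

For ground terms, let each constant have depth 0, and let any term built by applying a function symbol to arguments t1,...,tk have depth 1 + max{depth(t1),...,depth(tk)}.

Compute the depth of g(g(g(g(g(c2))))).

depth(g(c2)) = 1 + depth(c2) = 1 + 0 = 1
depth(g(g(c2))) = 1 + depth(g(c2)) = 1 + 1 = 2
depth(g(g(g(c2)))) = 1 + depth(g(g(c2))) = 1 + 2 = 3
depth(g(g(g(g(c2))))) = 1 + depth(g(g(g(c2)))) = 1 + 3 = 4
depth(g(g(g(g(g(c2)))))) = 1 + depth(g(g(g(g(c2))))) = 1 + 4 = 5

5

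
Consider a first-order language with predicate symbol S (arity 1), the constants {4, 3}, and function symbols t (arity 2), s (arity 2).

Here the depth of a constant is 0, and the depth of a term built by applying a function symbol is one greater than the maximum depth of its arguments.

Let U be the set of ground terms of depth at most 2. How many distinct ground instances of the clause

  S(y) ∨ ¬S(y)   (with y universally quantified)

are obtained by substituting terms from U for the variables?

202

Ground terms of depth ≤ 2:
  Write N_k for the number of ground terms of depth ≤ k. A term of depth ≤ k is either a constant or a function symbol applied to arguments of depth ≤ k−1, so N_k = 2 + N_{k-1}^2 + N_{k-1}^2.
  N_0 = 2
  N_1 = 2 + 2^2 + 2^2 = 10
  N_2 = 2 + 10^2 + 10^2 = 202
So there are 202 ground terms available for substitution.
The body mentions the single quantified variable y; since ground terms form a free algebra, no two substitutions collapse to the same formula.
Number of ground instances = 202.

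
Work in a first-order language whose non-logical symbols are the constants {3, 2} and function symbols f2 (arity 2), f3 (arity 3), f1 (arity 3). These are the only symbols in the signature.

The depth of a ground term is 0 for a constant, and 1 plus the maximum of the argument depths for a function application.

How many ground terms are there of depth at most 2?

Write N_k for the number of ground terms of depth ≤ k. A term of depth ≤ k is either a constant or a function symbol applied to arguments of depth ≤ k−1, so N_k = 2 + N_{k-1}^2 + N_{k-1}^3 + N_{k-1}^3.
N_0 = 2
N_1 = 2 + 2^2 + 2^3 + 2^3 = 22
N_2 = 2 + 22^2 + 22^3 + 22^3 = 21782

21782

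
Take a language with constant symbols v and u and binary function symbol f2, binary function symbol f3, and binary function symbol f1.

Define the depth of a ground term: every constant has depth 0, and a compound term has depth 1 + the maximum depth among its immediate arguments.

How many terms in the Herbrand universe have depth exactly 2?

576

Let N_k = |{terms of depth ≤ k}|. Then N_0 = 2 and N_k = 2 + N_{k-1}^2 + N_{k-1}^2 + N_{k-1}^2 for k ≥ 1 (one summand per function symbol, arity giving the exponent).
N_0 = 2
N_1 = 2 + 2^2 + 2^2 + 2^2 = 14
N_2 = 2 + 14^2 + 14^2 + 14^2 = 590
Terms of depth exactly 2: N_2 − N_1 = 590 − 14 = 576.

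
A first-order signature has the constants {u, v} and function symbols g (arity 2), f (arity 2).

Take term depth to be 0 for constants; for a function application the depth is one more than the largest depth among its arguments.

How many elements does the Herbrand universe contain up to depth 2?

202

Count level by level. With function symbols g/2, f/2, the terms of depth ≤ k are the 2 constants together with each function applied to depth-≤(k−1) tuples, so N_k = 2 + N_{k-1}^2 + N_{k-1}^2.
N_0 = 2
N_1 = 2 + 2^2 + 2^2 = 10
N_2 = 2 + 10^2 + 10^2 = 202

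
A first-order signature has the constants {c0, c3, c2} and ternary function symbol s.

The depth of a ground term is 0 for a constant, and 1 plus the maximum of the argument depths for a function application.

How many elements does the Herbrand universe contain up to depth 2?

Let N_k count ground terms of depth at most k. Each non-constant term of depth ≤ k is some function symbol applied to depth-≤(k−1) arguments, giving N_k = 3 + N_{k-1}^3.
N_0 = 3
N_1 = 3 + 3^3 = 30
N_2 = 3 + 30^3 = 27003

27003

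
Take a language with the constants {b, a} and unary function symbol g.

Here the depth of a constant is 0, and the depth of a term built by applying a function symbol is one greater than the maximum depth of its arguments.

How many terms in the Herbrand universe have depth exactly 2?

If N_k denotes the number of depth-≤k ground terms, the 2 constants give N_0 = 2, and each function symbol of arity r contributes N_{k-1}^r new terms at level k: N_k = 2 + N_{k-1}.
N_0 = 2
N_1 = 2 + 2 = 4
N_2 = 2 + 4 = 6
Terms of depth exactly 2: N_2 − N_1 = 6 − 4 = 2.

2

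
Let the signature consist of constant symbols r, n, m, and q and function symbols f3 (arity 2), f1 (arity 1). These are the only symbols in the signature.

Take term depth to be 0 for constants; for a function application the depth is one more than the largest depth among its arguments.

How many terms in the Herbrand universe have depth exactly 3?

364820

Let N_k = |{terms of depth ≤ k}|. Then N_0 = 4 and N_k = 4 + N_{k-1}^2 + N_{k-1} for k ≥ 1 (one summand per function symbol, arity giving the exponent).
N_0 = 4
N_1 = 4 + 4^2 + 4 = 24
N_2 = 4 + 24^2 + 24 = 604
N_3 = 4 + 604^2 + 604 = 365424
Terms of depth exactly 3: N_3 − N_2 = 365424 − 604 = 364820.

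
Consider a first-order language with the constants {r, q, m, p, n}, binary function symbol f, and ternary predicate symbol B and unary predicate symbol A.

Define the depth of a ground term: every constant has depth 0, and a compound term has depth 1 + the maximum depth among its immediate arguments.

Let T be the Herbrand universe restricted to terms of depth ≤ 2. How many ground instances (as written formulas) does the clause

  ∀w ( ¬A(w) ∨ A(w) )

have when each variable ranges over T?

Ground terms of depth ≤ 2:
  Let N_k count ground terms of depth at most k. Each non-constant term of depth ≤ k is some function symbol applied to depth-≤(k−1) arguments, giving N_k = 5 + N_{k-1}^2.
  N_0 = 5
  N_1 = 5 + 5^2 = 30
  N_2 = 5 + 30^2 = 905
So there are 905 ground terms available for substitution.
The clause has 1 distinct variable (w), which appears in the body. In the free term algebra distinct substitutions yield syntactically distinct ground instances.
Number of ground instances = 905.

905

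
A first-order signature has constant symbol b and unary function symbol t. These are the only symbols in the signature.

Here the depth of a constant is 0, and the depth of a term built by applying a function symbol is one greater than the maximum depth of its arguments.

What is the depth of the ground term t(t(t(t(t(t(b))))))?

6

depth(t(b)) = 1 + depth(b) = 1 + 0 = 1
depth(t(t(b))) = 1 + depth(t(b)) = 1 + 1 = 2
depth(t(t(t(b)))) = 1 + depth(t(t(b))) = 1 + 2 = 3
depth(t(t(t(t(b))))) = 1 + depth(t(t(t(b)))) = 1 + 3 = 4
depth(t(t(t(t(t(b)))))) = 1 + depth(t(t(t(t(b))))) = 1 + 4 = 5
depth(t(t(t(t(t(t(b))))))) = 1 + depth(t(t(t(t(t(b)))))) = 1 + 5 = 6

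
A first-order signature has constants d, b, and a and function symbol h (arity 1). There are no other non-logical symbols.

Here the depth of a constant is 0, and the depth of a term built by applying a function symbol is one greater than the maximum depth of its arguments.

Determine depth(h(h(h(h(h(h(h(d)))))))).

depth(h(d)) = 1 + depth(d) = 1 + 0 = 1
depth(h(h(d))) = 1 + depth(h(d)) = 1 + 1 = 2
depth(h(h(h(d)))) = 1 + depth(h(h(d))) = 1 + 2 = 3
depth(h(h(h(h(d))))) = 1 + depth(h(h(h(d)))) = 1 + 3 = 4
depth(h(h(h(h(h(d)))))) = 1 + depth(h(h(h(h(d))))) = 1 + 4 = 5
depth(h(h(h(h(h(h(d))))))) = 1 + depth(h(h(h(h(h(d)))))) = 1 + 5 = 6
depth(h(h(h(h(h(h(h(d)))))))) = 1 + depth(h(h(h(h(h(h(d))))))) = 1 + 6 = 7

7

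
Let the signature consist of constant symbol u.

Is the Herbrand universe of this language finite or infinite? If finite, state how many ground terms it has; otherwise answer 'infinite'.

1

There are no function symbols, so the only ground term is the single constant.
The Herbrand universe is {u}, finite with 1 element.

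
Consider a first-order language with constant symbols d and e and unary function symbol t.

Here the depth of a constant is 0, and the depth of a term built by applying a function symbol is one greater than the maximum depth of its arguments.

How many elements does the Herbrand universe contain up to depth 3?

If N_k denotes the number of depth-≤k ground terms, the 2 constants give N_0 = 2, and each function symbol of arity r contributes N_{k-1}^r new terms at level k: N_k = 2 + N_{k-1}.
N_0 = 2
N_1 = 2 + 2 = 4
N_2 = 2 + 4 = 6
N_3 = 2 + 6 = 8
Explicitly: d, e, t(d), t(e), t(t(d)), t(t(e)), t(t(t(d))), t(t(t(e))).

8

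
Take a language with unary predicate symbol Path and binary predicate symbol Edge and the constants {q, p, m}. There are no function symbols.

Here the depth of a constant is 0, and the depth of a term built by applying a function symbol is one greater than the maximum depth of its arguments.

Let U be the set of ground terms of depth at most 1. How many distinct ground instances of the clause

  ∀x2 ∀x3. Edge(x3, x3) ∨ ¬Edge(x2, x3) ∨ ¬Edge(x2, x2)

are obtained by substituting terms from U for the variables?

Ground terms of depth ≤ 1:
  With no function symbols every ground term is a constant, so there are exactly 3 ground terms at every depth bound.
  N_0 = 3
  N_1 = 3
So there are 3 ground terms available for substitution.
The clause has 2 distinct variables (x2, x3), each appearing in the body. In the free term algebra distinct substitutions yield syntactically distinct ground instances.
Number of ground instances = 3^2 = 9.

9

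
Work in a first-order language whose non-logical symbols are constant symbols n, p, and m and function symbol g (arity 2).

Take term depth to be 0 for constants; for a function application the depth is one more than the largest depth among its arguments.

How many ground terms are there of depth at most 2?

Let N_k count ground terms of depth at most k. Each non-constant term of depth ≤ k is some function symbol applied to depth-≤(k−1) arguments, giving N_k = 3 + N_{k-1}^2.
N_0 = 3
N_1 = 3 + 3^2 = 12
N_2 = 3 + 12^2 = 147

147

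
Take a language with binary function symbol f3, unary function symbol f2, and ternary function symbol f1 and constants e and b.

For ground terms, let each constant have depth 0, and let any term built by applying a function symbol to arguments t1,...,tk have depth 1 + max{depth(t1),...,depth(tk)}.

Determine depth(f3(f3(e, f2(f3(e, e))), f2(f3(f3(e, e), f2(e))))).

depth(f3(e, e)) = 1 + max(0, 0) = 1
depth(f2(f3(e, e))) = 1 + depth(f3(e, e)) = 1 + 1 = 2
depth(f3(e, f2(f3(e, e)))) = 1 + max(0, 2) = 3
depth(f2(e)) = 1 + depth(e) = 1 + 0 = 1
depth(f3(f3(e, e), f2(e))) = 1 + max(1, 1) = 2
depth(f2(f3(f3(e, e), f2(e)))) = 1 + depth(f3(f3(e, e), f2(e))) = 1 + 2 = 3
depth(f3(f3(e, f2(f3(e, e))), f2(f3(f3(e, e), f2(e))))) = 1 + max(3, 3) = 4

4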